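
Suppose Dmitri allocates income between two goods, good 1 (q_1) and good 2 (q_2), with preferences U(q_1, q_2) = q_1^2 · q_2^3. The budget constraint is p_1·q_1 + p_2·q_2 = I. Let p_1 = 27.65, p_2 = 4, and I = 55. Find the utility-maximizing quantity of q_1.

q_1* = 0.7957

Demand: q_1*(p_1,p_2,I) = 0.4·I/p_1 and q_2* = 0.6·I/p_2.
At p_1=27.65, p_2=4, I=55: q_1* = 0.4·55/27.65 = 0.7957.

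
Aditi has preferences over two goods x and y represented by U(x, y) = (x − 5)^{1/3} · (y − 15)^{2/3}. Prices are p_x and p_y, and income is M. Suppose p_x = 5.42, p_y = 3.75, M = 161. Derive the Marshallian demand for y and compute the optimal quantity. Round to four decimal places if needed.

Substituting into the budget: x* = 5 + 1/3·(M − 5·p_x − 15·p_y)/p_x, and y* = 15 + 2/3·(…)/p_y.
Discretionary income = 161 − 5·5.42 − 15·3.75 = 77.65; y* = 15 + 2/3·77.65/3.75 = 28.8044.

y* = 28.8044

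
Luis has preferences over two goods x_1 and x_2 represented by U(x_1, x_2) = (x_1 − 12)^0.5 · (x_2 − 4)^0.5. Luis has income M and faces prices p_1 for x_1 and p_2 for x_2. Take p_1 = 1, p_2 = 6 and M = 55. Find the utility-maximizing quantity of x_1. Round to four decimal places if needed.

This is Cobb-Douglas in (x_1−12, x_2−4): tangency gives 0.5·p_2·(x_2−4) = 0.5·p_1·(x_1−12).
After buying the subsistence bundle (12, 4), a share 0.5 of the remaining income goes to x_1: x_1* = 12 + 0.5·(M − 12p_1 − 4p_2)/p_1.
Discretionary income = 55 − 12·1 − 4·6 = 19; x_1* = 12 + 0.5·19/1 = 21.5.

x_1* = 21.5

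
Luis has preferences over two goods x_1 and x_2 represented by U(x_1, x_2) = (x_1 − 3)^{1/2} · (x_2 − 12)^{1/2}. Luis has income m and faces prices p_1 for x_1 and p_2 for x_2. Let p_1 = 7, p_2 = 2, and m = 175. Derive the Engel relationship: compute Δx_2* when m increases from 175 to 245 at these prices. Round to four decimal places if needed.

Δx_2* = 17.5

Let x_1' = x_1−3, x_2' = x_2−12. MRS = x_2'/x_1' = p_1/p_2.
Substituting into the budget: x_1* = 3 + 0.5·(m − 3·p_1 − 12·p_2)/p_1, and x_2* = 12 + 0.5·(…)/p_2.
Discretionary income = 175 − 3·7 − 12·2 = 130; x_2* = 12 + 0.5·130/2 = 44.5.
At m' = 245: x_2* = 62. Change: 62 − 44.5 = 17.5.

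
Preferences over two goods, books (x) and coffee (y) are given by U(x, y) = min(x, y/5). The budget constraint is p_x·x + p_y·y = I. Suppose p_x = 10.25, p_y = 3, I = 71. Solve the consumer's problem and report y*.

Demand: x*(p_x,p_y,I) = I/(p_x + 5·p_y), y* = 5·I/(p_x + 5·p_y).
Here 10.25 + 5·3 = 25.25, giving y* = 14.0594.

y* = 14.0594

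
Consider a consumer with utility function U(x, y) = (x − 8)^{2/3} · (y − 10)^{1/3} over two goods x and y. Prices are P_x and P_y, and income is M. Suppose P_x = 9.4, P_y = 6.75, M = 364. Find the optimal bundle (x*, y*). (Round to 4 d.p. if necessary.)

After buying the subsistence bundle (8, 10), a share 2/3 of the remaining income goes to x: x* = 8 + 2/3·(M − 8P_x − 10P_y)/P_x.
Discretionary income = 364 − 8·9.4 − 10·6.75 = 221.3; x* = 8 + 2/3·221.3/9.4 = 23.695; y* = 10 + 1/3·221.3/6.75 = 20.9284.

x* = 23.695, y* = 20.9284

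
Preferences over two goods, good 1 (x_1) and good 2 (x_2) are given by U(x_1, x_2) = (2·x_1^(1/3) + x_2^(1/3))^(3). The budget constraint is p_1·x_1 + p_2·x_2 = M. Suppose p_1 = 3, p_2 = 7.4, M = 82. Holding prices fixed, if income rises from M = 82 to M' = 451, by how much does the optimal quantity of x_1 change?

Substitute x_2 = (x_2/x_1)·x_1 into the budget: x_1* = M/(p_1 + p_2·(x_2/x_1)).
Numerically x_2/x_1 = 0.091262, so x_1* = 82/(3 + 7.4·0.091262) = 22.3109.
At M' = 451: x_1* = 122.7098. Change: 122.7098 − 22.3109 = 100.3989.

Δx_1* = 100.3989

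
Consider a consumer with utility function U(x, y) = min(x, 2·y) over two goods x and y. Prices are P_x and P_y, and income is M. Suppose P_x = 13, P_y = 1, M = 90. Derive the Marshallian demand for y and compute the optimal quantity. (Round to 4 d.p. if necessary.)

y* = 3.3333

Here 2·13 + 1 = 27, giving y* = 3.3333.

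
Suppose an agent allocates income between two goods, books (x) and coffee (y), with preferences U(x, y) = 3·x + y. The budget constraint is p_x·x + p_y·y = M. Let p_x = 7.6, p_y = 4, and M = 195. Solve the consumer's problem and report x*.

x* = 25.6579

Linear utility — the consumer picks whichever good has higher MU/price: 3/7.6 = 0.3947 vs 1/4 = 0.25.
x gives more utility per dollar, so spend all income on x: x* = M/p_x, y* = 0.
Numerically: x* = 25.6579, y* = 0.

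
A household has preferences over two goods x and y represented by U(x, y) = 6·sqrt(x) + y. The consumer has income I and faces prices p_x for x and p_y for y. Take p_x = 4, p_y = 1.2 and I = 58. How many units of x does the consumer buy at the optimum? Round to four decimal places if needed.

MU_x = 3/√x, MU_y = 1. Tangency: 3/√x = p_x/p_y.
Solve: √x = 3·p_y/p_x, so x*(p_x,p_y) = (3·p_y/p_x)², and y* = (I − p_x·x*)/p_y.
Plugging in: x* = (3·1.2/4)² = 0.81.

x* = 0.81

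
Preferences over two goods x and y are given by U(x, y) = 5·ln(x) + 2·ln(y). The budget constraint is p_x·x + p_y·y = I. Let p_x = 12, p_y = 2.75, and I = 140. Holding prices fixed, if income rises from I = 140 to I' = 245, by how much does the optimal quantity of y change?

MU_x/MU_y = (5·y)/(2·x); tangency sets this equal to p_x/p_y.
Rearranging, p_y·y = (2/5)·p_x·x. Substituting into the budget gives p_x·x·(1 + (2/5)) = I.
Demand: x*(p_x,p_y,I) = 5/7·I/p_x and y* = 2/7·I/p_y.
At p_x=12, p_y=2.75, I=140: y* = 2/7·140/2.75 = 14.5455.
At I' = 245: y* = 25.4545. Change: 25.4545 − 14.5455 = 10.9091.

Δy* = 10.9091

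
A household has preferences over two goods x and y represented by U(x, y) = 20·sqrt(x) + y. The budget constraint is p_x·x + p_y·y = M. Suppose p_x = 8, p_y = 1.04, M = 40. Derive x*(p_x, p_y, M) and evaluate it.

x* = 1.69

MU_x = 10/√x, MU_y = 1. Tangency: 10/√x = p_x/p_y.
Thus x* = (10·p_y/p_x)² — independent of M — with the rest of income spent on y.
Plugging in: x* = (10·1.04/8)² = 1.69.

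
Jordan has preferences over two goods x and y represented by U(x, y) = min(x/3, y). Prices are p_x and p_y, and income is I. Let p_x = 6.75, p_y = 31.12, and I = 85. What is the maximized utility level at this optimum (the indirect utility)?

With perfect complements, no substitution: consume in ratio x:y = 3:1.
Budget: p_x·x + p_y·(1/3)·x = I, so (3·p_x + p_y)·x = 3·I.
Demand: x*(p_x,p_y,I) = 3·I/(3·p_x + p_y), y* = I/(3·p_x + p_y).
Here 3·6.75 + 31.12 = 51.37, giving x* = 4.964 and y* = 1.6547.
Utility at the optimum: U(4.964, 1.6547) = 1.6547.

V = 1.6547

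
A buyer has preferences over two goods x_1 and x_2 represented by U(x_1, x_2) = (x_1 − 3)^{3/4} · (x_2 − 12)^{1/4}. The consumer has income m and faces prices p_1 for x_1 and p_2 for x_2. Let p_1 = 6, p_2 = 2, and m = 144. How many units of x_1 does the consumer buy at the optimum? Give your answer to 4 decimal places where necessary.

x_1* = 15.75

MRS = 3·(x_2−12)/(x_1−3). Tangency with p_1/p_2 gives x_2−12 = (1/3)·(p_1/p_2)·(x_1−3).
After buying the subsistence bundle (3, 12), a share 0.75 of the remaining income goes to x_1: x_1* = 3 + 0.75·(m − 3p_1 − 12p_2)/p_1.
Discretionary income = 144 − 3·6 − 12·2 = 102; x_1* = 3 + 0.75·102/6 = 15.75.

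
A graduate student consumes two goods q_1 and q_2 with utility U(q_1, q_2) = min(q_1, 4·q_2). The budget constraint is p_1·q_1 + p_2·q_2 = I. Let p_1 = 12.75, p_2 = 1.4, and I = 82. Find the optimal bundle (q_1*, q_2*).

q_1* = 6.2595, q_2* = 1.5649

Demand: q_1*(p_1,p_2,I) = 4·I/(4·p_1 + p_2), q_2* = I/(4·p_1 + p_2).
Here 4·12.75 + 1.4 = 52.4, giving q_1* = 6.2595 and q_2* = 1.5649.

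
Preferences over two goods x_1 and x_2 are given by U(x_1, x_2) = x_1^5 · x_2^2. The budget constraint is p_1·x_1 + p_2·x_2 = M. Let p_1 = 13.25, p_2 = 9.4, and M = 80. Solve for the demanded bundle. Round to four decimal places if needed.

x_1* = 4.3127, x_2* = 2.4316

The MRS is (5/2)·x_2/x_1. Set MRS = p_1/p_2.
Rearranging, p_2·x_2 = (2/5)·p_1·x_1. Substituting into the budget gives p_1·x_1·(1 + (2/5)) = M.
Demand: x_1*(p_1,p_2,M) = 5/7·M/p_1 and x_2* = 2/7·M/p_2.
At p_1=13.25, p_2=9.4, M=80: x_1* = 5/7·80/13.25 = 4.3127, x_2* = 2.4316.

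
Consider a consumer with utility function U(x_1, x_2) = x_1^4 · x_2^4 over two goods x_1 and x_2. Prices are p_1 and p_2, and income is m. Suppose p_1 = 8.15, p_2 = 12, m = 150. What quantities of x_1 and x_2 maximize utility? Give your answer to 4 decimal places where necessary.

x_1* = 9.2025, x_2* = 6.25

MU_x_1/MU_x_2 = (4·x_2)/(4·x_1); tangency sets this equal to p_1/p_2.
So 4·p_2·x_2 = 4·p_1·x_1; combined with the budget, a share 0.5 of income goes to x_1.
Demand: x_1*(p_1,p_2,m) = 0.5·m/p_1 and x_2* = 0.5·m/p_2.
At p_1=8.15, p_2=12, m=150: x_1* = 0.5·150/8.15 = 9.2025, x_2* = 6.25.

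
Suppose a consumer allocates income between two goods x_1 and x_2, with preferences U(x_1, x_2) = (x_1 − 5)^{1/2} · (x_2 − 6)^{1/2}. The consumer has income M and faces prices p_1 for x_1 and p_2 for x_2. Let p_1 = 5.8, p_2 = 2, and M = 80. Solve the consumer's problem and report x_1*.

MRS = (x_2−6)/(x_1−5). Tangency with p_1/p_2 gives x_2−6 = (p_1/p_2)·(x_1−5).
After buying the subsistence bundle (5, 6), a share 0.5 of the remaining income goes to x_1: x_1* = 5 + 0.5·(M − 5p_1 − 6p_2)/p_1.
Discretionary income = 80 − 5·5.8 − 6·2 = 39; x_1* = 5 + 0.5·39/5.8 = 8.3621.

x_1* = 8.3621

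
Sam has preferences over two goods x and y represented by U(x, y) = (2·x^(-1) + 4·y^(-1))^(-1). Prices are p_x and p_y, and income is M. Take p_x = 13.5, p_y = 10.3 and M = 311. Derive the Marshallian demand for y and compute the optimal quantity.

MU_x ∝ 2·x^(-2), MU_y ∝ 4·y^(-2), so MRS = (1/2)·(y/x)^(2) = p_x/p_y.
Solve for the ratio: y/x = [2·p_x/p_y]^(0.5).
Substitute y = (y/x)·x into the budget: x* = M/(p_x + p_y·(y/x)).
Numerically y/x = 1.619061, so x* = 311/(13.5 + 10.3·1.619061) = 10.3061 and y* = 1.619061·10.3061 = 16.6862.

y* = 16.6862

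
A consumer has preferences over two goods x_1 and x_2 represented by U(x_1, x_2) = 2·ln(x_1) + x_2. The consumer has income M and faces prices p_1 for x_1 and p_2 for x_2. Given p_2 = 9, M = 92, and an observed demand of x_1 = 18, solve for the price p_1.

p_1 = 1

Set MRS = p_1/p_2: (2/x_1)/1 = p_1/p_2.
So x_1*(p_1,p_2) = 2·p_2/p_1, independent of income; and x_2* = (M − 2·p_2)/p_2.
Set x_1* = 18 in the demand function and solve for p_1: p_1 = 1.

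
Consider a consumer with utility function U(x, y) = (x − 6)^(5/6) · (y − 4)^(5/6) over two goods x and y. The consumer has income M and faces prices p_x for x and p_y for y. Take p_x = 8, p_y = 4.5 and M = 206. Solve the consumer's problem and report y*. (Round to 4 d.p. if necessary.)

This is Cobb-Douglas in (x−6, y−4): tangency gives 5/6·p_y·(y−4) = 5/6·p_x·(x−6).
Substituting into the budget: x* = 6 + 0.5·(M − 6·p_x − 4·p_y)/p_x, and y* = 4 + 0.5·(…)/p_y.
Discretionary income = 206 − 6·8 − 4·4.5 = 140; y* = 4 + 0.5·140/4.5 = 19.5556.

y* = 19.5556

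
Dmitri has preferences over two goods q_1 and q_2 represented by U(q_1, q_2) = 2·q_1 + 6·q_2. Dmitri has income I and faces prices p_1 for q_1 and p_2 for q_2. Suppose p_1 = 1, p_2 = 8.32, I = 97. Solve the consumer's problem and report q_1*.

Perfect substitutes: compare marginal utility per dollar. 2/p_1 vs 6/p_2 → 2 vs 0.7212.
q_1 gives more utility per dollar, so spend all income on q_1: q_1* = I/p_1, q_2* = 0.
Numerically: q_1* = 97, q_2* = 0.

q_1* = 97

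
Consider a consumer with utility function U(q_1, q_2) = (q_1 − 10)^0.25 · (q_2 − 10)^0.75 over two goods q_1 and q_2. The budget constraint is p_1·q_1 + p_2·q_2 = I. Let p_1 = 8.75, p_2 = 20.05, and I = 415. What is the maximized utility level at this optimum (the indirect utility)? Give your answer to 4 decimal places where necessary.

V = 4.4412

Discretionary income = 415 − 10·8.75 − 10·20.05 = 127; q_1* = 10 + 0.25·127/8.75 = 13.6286; q_2* = 10 + 0.75·127/20.05 = 14.7506.
Utility at the optimum: U(13.6286, 14.7506) = 4.4412.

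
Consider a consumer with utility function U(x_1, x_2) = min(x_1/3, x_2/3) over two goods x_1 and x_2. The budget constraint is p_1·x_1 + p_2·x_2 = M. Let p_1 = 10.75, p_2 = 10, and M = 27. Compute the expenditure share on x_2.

Leontief preferences: the optimum is at the kink where x_1/3 = x_2/3, i.e. x_2 = x_1.
Budget: p_1·x_1 + p_2·x_1 = M, so (3·p_1 + 3·p_2)·x_1 = 3·M.
Demand: x_1*(p_1,p_2,M) = 3·M/(3·p_1 + 3·p_2), x_2* = 3·M/(3·p_1 + 3·p_2).
Here 3·10.75 + 3·10 = 62.25, giving x_1* = 1.3012 and x_2* = 1.3012.
Expenditure on x_2: 10·1.3012 = 13.012; share = 0.4819.

share on x_2 = 0.4819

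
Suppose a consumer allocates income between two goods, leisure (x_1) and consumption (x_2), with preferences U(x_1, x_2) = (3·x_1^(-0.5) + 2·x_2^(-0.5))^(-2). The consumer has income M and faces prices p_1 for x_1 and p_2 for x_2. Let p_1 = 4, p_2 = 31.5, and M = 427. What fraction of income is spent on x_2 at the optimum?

Substitute x_2 = (x_2/x_1)·x_1 into the budget: x_1* = M/(p_1 + p_2·(x_2/x_1)).
Numerically x_2/x_1 = 0.192799, so x_1* = 427/(4 + 31.5·0.192799) = 42.3898 and x_2* = 0.192799·42.3898 = 8.1727.
Expenditure on x_2: 31.5·8.1727 = 257.4408; share = 0.6029.

share on x_2 = 0.6029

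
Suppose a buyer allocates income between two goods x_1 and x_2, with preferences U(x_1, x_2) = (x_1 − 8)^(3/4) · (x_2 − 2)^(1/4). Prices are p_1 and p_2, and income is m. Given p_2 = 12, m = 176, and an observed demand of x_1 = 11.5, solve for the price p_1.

MRS = 3·(x_2−2)/(x_1−8). Tangency with p_1/p_2 gives x_2−2 = (1/3)·(p_1/p_2)·(x_1−8).
Substituting into the budget: x_1* = 8 + 0.75·(m − 8·p_1 − 2·p_2)/p_1, and x_2* = 2 + 0.25·(…)/p_2.
Set x_1* = 11.5 in the demand function and solve for p_1: p_1 = 12.

p_1 = 12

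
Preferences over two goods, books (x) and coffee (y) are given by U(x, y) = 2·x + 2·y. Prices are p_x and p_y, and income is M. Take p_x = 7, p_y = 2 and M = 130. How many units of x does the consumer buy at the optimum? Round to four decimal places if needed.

Linear utility — the consumer picks whichever good has higher MU/price: 2/7 = 0.2857 vs 2/2 = 1.
y gives more utility per dollar, so spend all income on y: y* = M/p_y, x* = 0.
Numerically: x* = 0, y* = 65.

x* = 0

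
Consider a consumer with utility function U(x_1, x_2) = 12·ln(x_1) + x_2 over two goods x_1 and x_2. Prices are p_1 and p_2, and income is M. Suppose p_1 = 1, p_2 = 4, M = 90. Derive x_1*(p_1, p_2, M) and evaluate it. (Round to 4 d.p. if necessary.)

MU_x_1 = 12/x_1, MU_x_2 = 1. Tangency: 12/x_1 = p_1/p_2.
So x_1*(p_1,p_2) = 12·p_2/p_1, independent of income; and x_2* = (M − 12·p_2)/p_2.
At the given prices: x_1* = 12·4/1 = 48.

x_1* = 48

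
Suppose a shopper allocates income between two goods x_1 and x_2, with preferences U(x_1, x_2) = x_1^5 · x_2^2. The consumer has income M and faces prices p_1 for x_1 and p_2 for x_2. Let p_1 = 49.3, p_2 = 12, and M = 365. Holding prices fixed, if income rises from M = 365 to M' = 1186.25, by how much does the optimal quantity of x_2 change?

Δx_2* = 19.5536

MU_x_1/MU_x_2 = (5·x_2)/(2·x_1); tangency sets this equal to p_1/p_2.
So 5·p_2·x_2 = 2·p_1·x_1; combined with the budget, a share 5/7 of income goes to x_1.
Demand: x_1*(p_1,p_2,M) = 5/7·M/p_1 and x_2* = 2/7·M/p_2.
At p_1=49.3, p_2=12, M=365: x_2* = 2/7·365/12 = 8.6905.
At M' = 1186.25: x_2* = 28.244. Change: 28.244 − 8.6905 = 19.5536.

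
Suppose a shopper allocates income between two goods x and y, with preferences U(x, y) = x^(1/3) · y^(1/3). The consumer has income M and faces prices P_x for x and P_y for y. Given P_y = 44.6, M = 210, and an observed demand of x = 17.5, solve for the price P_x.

P_x = 6

The MRS is y/x. Set MRS = P_x/P_y.
So 1/3·P_y·y = 1/3·P_x·x; combined with the budget, a share 0.5 of income goes to x.
Demand: x*(P_x,P_y,M) = 0.5·M/P_x and y* = 0.5·M/P_y.
Set x* = 17.5 in the demand function and solve for P_x: P_x = 6.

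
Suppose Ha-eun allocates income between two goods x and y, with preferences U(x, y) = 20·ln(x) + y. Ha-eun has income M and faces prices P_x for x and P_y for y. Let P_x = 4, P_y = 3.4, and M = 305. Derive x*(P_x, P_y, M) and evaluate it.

MU_x = 20/x, MU_y = 1. Tangency: 20/x = P_x/P_y.
So x*(P_x,P_y) = 20·P_y/P_x, independent of income; and y* = (M − 20·P_y)/P_y.
At the given prices: x* = 20·3.4/4 = 17.

x* = 17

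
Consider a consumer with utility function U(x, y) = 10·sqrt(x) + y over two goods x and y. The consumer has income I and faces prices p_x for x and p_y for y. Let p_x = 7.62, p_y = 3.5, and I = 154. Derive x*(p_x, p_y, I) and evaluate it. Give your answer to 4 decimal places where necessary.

x* = 5.2743

Set MRS = p_x/p_y: 5·x^(−1/2) = p_x/p_y.
Solve: √x = 5·p_y/p_x, so x*(p_x,p_y) = (5·p_y/p_x)², and y* = (I − p_x·x*)/p_y.
Plugging in: x* = (5·3.5/7.62)² = 5.2743.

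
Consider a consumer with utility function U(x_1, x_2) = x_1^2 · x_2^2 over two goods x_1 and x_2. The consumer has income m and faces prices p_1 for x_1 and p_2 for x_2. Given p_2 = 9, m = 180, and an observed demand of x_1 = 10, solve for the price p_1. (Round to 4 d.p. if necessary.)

Tangency: MRS = x_2/x_1 = p_1/p_2.
Rearranging, p_2·x_2 = p_1·x_1. Substituting into the budget gives p_1·x_1·(1 + 1) = m.
Demand: x_1*(p_1,p_2,m) = 0.5·m/p_1 and x_2* = 0.5·m/p_2.
Set x_1* = 10 in the demand function and solve for p_1: p_1 = 9.

p_1 = 9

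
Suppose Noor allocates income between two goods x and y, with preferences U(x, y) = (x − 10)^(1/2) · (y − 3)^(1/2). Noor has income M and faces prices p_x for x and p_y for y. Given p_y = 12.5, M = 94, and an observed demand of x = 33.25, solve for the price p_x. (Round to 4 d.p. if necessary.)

p_x = 1

MRS = (y−3)/(x−10). Tangency with p_x/p_y gives y−3 = (p_x/p_y)·(x−10).
After buying the subsistence bundle (10, 3), a share 0.5 of the remaining income goes to x: x* = 10 + 0.5·(M − 10p_x − 3p_y)/p_x.
Set x* = 33.25 in the demand function and solve for p_x: p_x = 1.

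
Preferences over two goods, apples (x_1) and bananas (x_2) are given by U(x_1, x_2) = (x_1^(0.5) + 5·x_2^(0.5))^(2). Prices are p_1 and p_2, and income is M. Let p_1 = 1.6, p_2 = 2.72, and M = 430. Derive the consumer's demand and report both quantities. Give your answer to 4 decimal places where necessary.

x_1* = 17.1114, x_2* = 148.0227

MRS = MU_x_1/MU_x_2 = (1/5)·(x_2/x_1)^(0.5). Set equal to p_1/p_2.
Solve for the ratio: x_2/x_1 = [5·p_1/p_2]^(2).
With the ratio pinned down, the budget gives x_1* = M/(p_1 + p_2·(x_2/x_1)) and x_2* = (x_2/x_1)·x_1*.
Numerically x_2/x_1 = 8.650519, so x_1* = 430/(1.6 + 2.72·8.650519) = 17.1114 and x_2* = 8.650519·17.1114 = 148.0227.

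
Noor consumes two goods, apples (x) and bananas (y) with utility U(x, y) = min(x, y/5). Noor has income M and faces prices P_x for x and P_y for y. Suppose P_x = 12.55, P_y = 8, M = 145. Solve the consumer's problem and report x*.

With perfect complements, no substitution: consume in ratio x:y = 1:5.
Budget: P_x·x + P_y·5·x = M, so (P_x + 5·P_y)·x = M.
Demand: x*(P_x,P_y,M) = M/(P_x + 5·P_y), y* = 5·M/(P_x + 5·P_y).
Here 12.55 + 5·8 = 52.55, giving x* = 2.7593.

x* = 2.7593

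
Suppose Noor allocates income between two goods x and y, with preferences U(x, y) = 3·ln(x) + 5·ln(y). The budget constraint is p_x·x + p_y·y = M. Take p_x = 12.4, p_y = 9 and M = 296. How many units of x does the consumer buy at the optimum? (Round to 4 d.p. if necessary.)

x* = 8.9516

Tangency: MRS = (3/5)·y/x = p_x/p_y.
So 3·p_y·y = 5·p_x·x; combined with the budget, a share 0.375 of income goes to x.
Demand: x*(p_x,p_y,M) = 0.375·M/p_x and y* = 0.625·M/p_y.
At p_x=12.4, p_y=9, M=296: x* = 0.375·296/12.4 = 8.9516.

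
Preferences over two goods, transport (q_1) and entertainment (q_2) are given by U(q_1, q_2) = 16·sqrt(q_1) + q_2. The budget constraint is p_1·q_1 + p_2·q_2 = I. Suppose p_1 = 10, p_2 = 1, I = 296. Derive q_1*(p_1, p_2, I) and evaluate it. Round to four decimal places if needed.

q_1* = 0.64

Set MRS = p_1/p_2: 8·q_1^(−1/2) = p_1/p_2.
Solve: √q_1 = 8·p_2/p_1, so q_1*(p_1,p_2) = (8·p_2/p_1)², and q_2* = (I − p_1·q_1*)/p_2.
Plugging in: q_1* = (8·1/10)² = 0.64.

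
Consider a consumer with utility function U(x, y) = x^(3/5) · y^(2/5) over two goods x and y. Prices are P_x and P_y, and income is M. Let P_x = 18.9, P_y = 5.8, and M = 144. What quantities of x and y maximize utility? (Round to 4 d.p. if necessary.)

x* = 4.5714, y* = 9.931

The MRS is (3/2)·y/x. Set MRS = P_x/P_y.
So 0.6·P_y·y = 0.4·P_x·x; combined with the budget, a share 0.6 of income goes to x.
Demand: x*(P_x,P_y,M) = 0.6·M/P_x and y* = 0.4·M/P_y.
At P_x=18.9, P_y=5.8, M=144: x* = 0.6·144/18.9 = 4.5714, y* = 9.931.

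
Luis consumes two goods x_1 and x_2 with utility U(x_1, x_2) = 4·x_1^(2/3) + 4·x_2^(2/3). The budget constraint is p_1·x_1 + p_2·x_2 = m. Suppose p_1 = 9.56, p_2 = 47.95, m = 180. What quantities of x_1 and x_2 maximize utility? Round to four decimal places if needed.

From the CES first-order condition, (x_2/x_1)^(1/3) = p_1/p_2.
Hence x_2/x_1 = (p_1/p_2)^(1/(1/3)), i.e. raised to the 3 power.
With the ratio pinned down, the budget gives x_1* = m/(p_1 + p_2·(x_2/x_1)) and x_2* = (x_2/x_1)·x_1*.
Numerically x_2/x_1 = 0.007925, so x_1* = 180/(9.56 + 47.95·0.007925) = 18.1086 and x_2* = 0.007925·18.1086 = 0.1435.

x_1* = 18.1086, x_2* = 0.1435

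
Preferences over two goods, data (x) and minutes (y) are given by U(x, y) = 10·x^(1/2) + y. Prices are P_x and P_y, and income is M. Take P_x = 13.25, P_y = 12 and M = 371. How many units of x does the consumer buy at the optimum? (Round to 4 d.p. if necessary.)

Set MRS = P_x/P_y: 5·x^(−1/2) = P_x/P_y.
Solve: √x = 5·P_y/P_x, so x*(P_x,P_y) = (5·P_y/P_x)², and y* = (M − P_x·x*)/P_y.
Plugging in: x* = (5·12/13.25)² = 20.5055.

x* = 20.5055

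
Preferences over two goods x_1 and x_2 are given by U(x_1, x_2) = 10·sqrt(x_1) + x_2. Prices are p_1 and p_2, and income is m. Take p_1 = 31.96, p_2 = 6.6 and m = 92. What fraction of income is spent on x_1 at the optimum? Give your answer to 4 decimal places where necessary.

Set MRS = p_1/p_2: 5·x_1^(−1/2) = p_1/p_2.
Solve: √x_1 = 5·p_2/p_1, so x_1*(p_1,p_2) = (5·p_2/p_1)², and x_2* = (m − p_1·x_1*)/p_2.
Plugging in: x_1* = (5·6.6/31.96)² = 1.0661, x_2* = 8.7767.
Expenditure on x_1: 31.96·1.0661 = 34.0738; share = 0.3704.

share on x_1 = 0.3704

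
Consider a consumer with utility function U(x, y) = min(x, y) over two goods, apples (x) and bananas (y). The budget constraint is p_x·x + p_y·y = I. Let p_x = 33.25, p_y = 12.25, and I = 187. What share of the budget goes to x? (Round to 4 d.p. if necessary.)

Demand: x*(p_x,p_y,I) = I/(p_x + p_y), y* = I/(p_x + p_y).
Here 33.25 + 12.25 = 45.5, giving x* = 4.1099 and y* = 4.1099.
Expenditure on x: 33.25·4.1099 = 136.6538; share = 0.7308.

share on x = 0.7308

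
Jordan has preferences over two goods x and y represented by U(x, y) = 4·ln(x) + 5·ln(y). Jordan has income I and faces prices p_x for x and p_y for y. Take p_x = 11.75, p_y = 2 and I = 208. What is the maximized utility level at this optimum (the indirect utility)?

V = 28.534

At p_x=11.75, p_y=2, I=208: x* = 4/9·208/11.75 = 7.8676, y* = 57.7778.
Utility at the optimum: U(7.8676, 57.7778) = 28.534.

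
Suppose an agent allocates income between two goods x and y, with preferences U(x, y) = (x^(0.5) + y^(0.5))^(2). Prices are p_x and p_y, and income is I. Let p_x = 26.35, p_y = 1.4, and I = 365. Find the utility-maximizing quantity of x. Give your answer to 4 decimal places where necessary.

x* = 0.6988

MU_x ∝ x^(-0.5), MU_y ∝ y^(-0.5), so MRS = (y/x)^(0.5) = p_x/p_y.
Solve for the ratio: y/x = [p_x/p_y]^(2).
With the ratio pinned down, the budget gives x* = I/(p_x + p_y·(y/x)) and y* = (y/x)·x*.
Numerically y/x = 354.246173, so x* = 365/(26.35 + 1.4·354.246173) = 0.6988.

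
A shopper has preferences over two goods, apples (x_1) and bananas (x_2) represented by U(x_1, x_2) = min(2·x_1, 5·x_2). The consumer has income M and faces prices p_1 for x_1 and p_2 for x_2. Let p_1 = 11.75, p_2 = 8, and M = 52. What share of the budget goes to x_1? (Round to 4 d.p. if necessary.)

Demand: x_1*(p_1,p_2,M) = 5·M/(5·p_1 + 2·p_2), x_2* = 2·M/(5·p_1 + 2·p_2).
Here 5·11.75 + 2·8 = 74.75, giving x_1* = 3.4783 and x_2* = 1.3913.
Expenditure on x_1: 11.75·3.4783 = 40.8696; share = 0.786.

share on x_1 = 0.786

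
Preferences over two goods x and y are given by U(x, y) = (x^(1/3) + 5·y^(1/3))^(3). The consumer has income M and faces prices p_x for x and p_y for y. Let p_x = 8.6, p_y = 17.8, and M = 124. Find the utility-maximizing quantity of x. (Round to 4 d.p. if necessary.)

x* = 1.6438

MRS = MU_x/MU_y = (1/5)·(y/x)^(2/3). Set equal to p_x/p_y.
Solve for the ratio: y/x = [5·p_x/p_y]^(1.5).
Substitute y = (y/x)·x into the budget: x* = M/(p_x + p_y·(y/x)).
Numerically y/x = 3.754678, so x* = 124/(8.6 + 17.8·3.754678) = 1.6438.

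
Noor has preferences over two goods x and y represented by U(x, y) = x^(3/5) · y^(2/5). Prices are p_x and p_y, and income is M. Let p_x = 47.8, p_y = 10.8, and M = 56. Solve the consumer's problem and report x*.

MU_x/MU_y = (0.6·y)/(0.4·x); tangency sets this equal to p_x/p_y.
Rearranging, p_y·y = (2/3)·p_x·x. Substituting into the budget gives p_x·x·(1 + (2/3)) = M.
Demand: x*(p_x,p_y,M) = 0.6·M/p_x and y* = 0.4·M/p_y.
At p_x=47.8, p_y=10.8, M=56: x* = 0.6·56/47.8 = 0.7029.

x* = 0.7029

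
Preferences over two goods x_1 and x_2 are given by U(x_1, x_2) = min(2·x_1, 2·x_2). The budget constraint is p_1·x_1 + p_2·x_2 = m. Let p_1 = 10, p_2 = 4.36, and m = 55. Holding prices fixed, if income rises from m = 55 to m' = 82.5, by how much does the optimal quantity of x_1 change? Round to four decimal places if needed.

Δx_1* = 1.915

Leontief preferences: the optimum is at the kink where x_1/2 = x_2/2, i.e. x_2 = x_1.
Budget: p_1·x_1 + p_2·x_1 = m, so (2·p_1 + 2·p_2)·x_1 = 2·m.
Demand: x_1*(p_1,p_2,m) = 2·m/(2·p_1 + 2·p_2), x_2* = 2·m/(2·p_1 + 2·p_2).
Here 2·10 + 2·4.36 = 28.72, giving x_1* = 3.8301.
At m' = 82.5: x_1* = 5.7451. Change: 5.7451 − 3.8301 = 1.915.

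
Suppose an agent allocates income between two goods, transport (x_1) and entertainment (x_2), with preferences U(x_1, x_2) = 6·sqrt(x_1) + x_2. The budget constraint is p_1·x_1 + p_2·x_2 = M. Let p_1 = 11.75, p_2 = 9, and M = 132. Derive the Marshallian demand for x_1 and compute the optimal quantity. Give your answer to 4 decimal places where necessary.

Utility is quasi-linear in x_2; the FOC for x_1 is 3/√x_1 = p_1/p_2.
Solve: √x_1 = 3·p_2/p_1, so x_1*(p_1,p_2) = (3·p_2/p_1)², and x_2* = (M − p_1·x_1*)/p_2.
Plugging in: x_1* = (3·9/11.75)² = 5.2802.

x_1* = 5.2802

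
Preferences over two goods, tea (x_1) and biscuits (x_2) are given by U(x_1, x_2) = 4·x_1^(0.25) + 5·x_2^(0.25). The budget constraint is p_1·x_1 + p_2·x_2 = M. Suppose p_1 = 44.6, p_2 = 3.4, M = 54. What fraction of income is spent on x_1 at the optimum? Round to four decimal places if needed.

share on x_1 = 0.2395

Substitute x_2 = (x_2/x_1)·x_1 into the budget: x_1* = M/(p_1 + p_2·(x_2/x_1)).
Numerically x_2/x_1 = 41.656995, so x_1* = 54/(44.6 + 3.4·41.656995) = 0.29 and x_2* = 41.656995·0.29 = 12.0788.
Expenditure on x_1: 44.6·0.29 = 12.9321; share = 0.2395.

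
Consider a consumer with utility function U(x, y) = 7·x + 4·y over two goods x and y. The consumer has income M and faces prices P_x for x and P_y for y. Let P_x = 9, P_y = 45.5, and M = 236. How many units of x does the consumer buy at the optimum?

x* = 26.2222

Perfect substitutes: compare marginal utility per dollar. 7/P_x vs 4/P_y → 0.7778 vs 0.0879.
x gives more utility per dollar, so spend all income on x: x* = M/P_x, y* = 0.
Numerically: x* = 26.2222, y* = 0.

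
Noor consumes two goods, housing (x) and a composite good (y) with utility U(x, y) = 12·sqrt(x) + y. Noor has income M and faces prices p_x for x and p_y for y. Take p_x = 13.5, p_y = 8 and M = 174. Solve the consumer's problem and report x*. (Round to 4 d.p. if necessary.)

x* = 12.642

Utility is quasi-linear in y; the FOC for x is 6/√x = p_x/p_y.
Solve: √x = 6·p_y/p_x, so x*(p_x,p_y) = (6·p_y/p_x)², and y* = (M − p_x·x*)/p_y.
Plugging in: x* = (6·8/13.5)² = 12.642.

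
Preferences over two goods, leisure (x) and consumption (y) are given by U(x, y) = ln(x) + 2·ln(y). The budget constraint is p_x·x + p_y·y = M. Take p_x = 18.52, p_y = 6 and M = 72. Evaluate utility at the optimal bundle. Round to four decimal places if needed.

Demand: x*(p_x,p_y,M) = 1/3·M/p_x and y* = 2/3·M/p_y.
At p_x=18.52, p_y=6, M=72: x* = 1/3·72/18.52 = 1.2959, y* = 8.
Utility at the optimum: U(1.2959, 8) = 4.4181.

V = 4.4181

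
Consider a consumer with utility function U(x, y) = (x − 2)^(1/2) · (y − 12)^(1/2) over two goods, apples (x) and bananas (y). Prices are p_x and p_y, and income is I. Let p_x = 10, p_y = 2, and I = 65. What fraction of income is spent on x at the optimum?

Substituting into the budget: x* = 2 + 0.5·(I − 2·p_x − 12·p_y)/p_x, and y* = 12 + 0.5·(…)/p_y.
Discretionary income = 65 − 2·10 − 12·2 = 21; x* = 2 + 0.5·21/10 = 3.05; y* = 12 + 0.5·21/2 = 17.25.
Expenditure on x: 10·3.05 = 30.5; share = 0.4692.

share on x = 0.4692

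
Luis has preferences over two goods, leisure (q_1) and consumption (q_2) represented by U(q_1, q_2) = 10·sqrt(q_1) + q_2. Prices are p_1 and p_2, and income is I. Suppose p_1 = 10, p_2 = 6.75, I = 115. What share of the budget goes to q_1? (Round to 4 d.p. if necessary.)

Utility is quasi-linear in q_2; the FOC for q_1 is 5/√q_1 = p_1/p_2.
Thus q_1* = (5·p_2/p_1)² — independent of I — with the rest of income spent on q_2.
Plugging in: q_1* = (5·6.75/10)² = 11.3906, q_2* = 0.162.
Expenditure on q_1: 10·11.3906 = 113.9062; share = 0.9905.

share on q_1 = 0.9905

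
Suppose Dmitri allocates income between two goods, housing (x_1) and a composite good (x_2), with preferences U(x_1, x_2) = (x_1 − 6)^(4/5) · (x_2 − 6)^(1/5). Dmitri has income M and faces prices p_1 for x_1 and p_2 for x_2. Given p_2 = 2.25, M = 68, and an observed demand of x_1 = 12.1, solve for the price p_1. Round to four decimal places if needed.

p_1 = 4

MRS = 4·(x_2−6)/(x_1−6). Tangency with p_1/p_2 gives x_2−6 = (1/4)·(p_1/p_2)·(x_1−6).
After buying the subsistence bundle (6, 6), a share 0.8 of the remaining income goes to x_1: x_1* = 6 + 0.8·(M − 6p_1 − 6p_2)/p_1.
Set x_1* = 12.1 in the demand function and solve for p_1: p_1 = 4.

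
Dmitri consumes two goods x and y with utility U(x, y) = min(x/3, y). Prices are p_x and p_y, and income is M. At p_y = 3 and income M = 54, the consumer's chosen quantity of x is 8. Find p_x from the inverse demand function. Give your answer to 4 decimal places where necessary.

p_x = 5.75

Leontief preferences: the optimum is at the kink where x/3 = y/1, i.e. y = (1/3)·x.
Budget: p_x·x + p_y·(1/3)·x = M, so (3·p_x + p_y)·x = 3·M.
Demand: x*(p_x,p_y,M) = 3·M/(3·p_x + p_y), y* = M/(3·p_x + p_y).
Set x* = 8 in the demand function and solve for p_x: p_x = 5.75.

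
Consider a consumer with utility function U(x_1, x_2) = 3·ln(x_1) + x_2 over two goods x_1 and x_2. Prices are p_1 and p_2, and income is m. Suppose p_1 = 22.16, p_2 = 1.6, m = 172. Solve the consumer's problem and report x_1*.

x_1* = 0.2166

Set MRS = p_1/p_2: (3/x_1)/1 = p_1/p_2.
So x_1*(p_1,p_2) = 3·p_2/p_1, independent of income; and x_2* = (m − 3·p_2)/p_2.
At the given prices: x_1* = 3·1.6/22.16 = 0.2166.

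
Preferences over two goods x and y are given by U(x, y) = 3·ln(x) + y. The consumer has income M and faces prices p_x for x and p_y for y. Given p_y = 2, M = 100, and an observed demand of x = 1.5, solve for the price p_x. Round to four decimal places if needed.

p_x = 4

MU_x = 3/x, MU_y = 1. Tangency: 3/x = p_x/p_y.
So x*(p_x,p_y) = 3·p_y/p_x, independent of income; and y* = (M − 3·p_y)/p_y.
Set x* = 1.5 in the demand function and solve for p_x: p_x = 4.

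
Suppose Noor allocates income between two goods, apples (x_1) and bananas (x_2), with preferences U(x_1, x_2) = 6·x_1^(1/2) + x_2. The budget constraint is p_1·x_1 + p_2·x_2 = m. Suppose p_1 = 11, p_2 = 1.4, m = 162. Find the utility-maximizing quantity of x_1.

MU_x_1 = 3/√x_1, MU_x_2 = 1. Tangency: 3/√x_1 = p_1/p_2.
Thus x_1* = (3·p_2/p_1)² — independent of m — with the rest of income spent on x_2.
Plugging in: x_1* = (3·1.4/11)² = 0.1458.

x_1* = 0.1458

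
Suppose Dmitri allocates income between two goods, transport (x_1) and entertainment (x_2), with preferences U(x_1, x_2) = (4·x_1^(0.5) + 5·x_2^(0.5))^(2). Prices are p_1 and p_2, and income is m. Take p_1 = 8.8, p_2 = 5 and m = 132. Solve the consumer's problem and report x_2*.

x_2* = 19.36

From the CES first-order condition, (4/5)·(x_2/x_1)^(0.5) = p_1/p_2.
Hence x_2/x_1 = ((5/4)·p_1/p_2)^(1/(0.5)), i.e. raised to the 2 power.
With the ratio pinned down, the budget gives x_1* = m/(p_1 + p_2·(x_2/x_1)) and x_2* = (x_2/x_1)·x_1*.
Numerically x_2/x_1 = 4.84, so x_1* = 132/(8.8 + 5·4.84) = 4 and x_2* = 4.84·4 = 19.36.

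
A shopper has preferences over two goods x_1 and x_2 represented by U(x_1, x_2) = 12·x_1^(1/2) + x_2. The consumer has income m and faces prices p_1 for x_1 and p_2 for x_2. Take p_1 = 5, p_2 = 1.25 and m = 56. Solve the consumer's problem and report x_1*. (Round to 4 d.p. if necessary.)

x_1* = 2.25

Utility is quasi-linear in x_2; the FOC for x_1 is 6/√x_1 = p_1/p_2.
Thus x_1* = (6·p_2/p_1)² — independent of m — with the rest of income spent on x_2.
Plugging in: x_1* = (6·1.25/5)² = 2.25.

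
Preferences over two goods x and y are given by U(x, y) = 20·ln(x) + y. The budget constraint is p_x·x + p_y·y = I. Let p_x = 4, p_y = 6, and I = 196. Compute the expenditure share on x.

Set MRS = p_x/p_y: (20/x)/1 = p_x/p_y.
So x*(p_x,p_y) = 20·p_y/p_x, independent of income; and y* = (I − 20·p_y)/p_y.
At the given prices: x* = 20·6/4 = 30, and y* = 12.6667.
Expenditure on x: 4·30 = 120; share = 0.6122.

share on x = 0.6122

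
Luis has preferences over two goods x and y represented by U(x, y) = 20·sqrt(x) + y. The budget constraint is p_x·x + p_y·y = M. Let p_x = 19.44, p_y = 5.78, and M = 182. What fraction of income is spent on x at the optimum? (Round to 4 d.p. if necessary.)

MU_x = 10/√x, MU_y = 1. Tangency: 10/√x = p_x/p_y.
Thus x* = (10·p_y/p_x)² — independent of M — with the rest of income spent on y.
Plugging in: x* = (10·5.78/19.44)² = 8.8402, y* = 1.7554.
Expenditure on x: 19.44·8.8402 = 171.8539; share = 0.9443.

share on x = 0.9443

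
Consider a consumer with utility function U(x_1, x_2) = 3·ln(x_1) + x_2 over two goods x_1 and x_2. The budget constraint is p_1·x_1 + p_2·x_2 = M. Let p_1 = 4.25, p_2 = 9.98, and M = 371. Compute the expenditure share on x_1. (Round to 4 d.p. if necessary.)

share on x_1 = 0.0807

MU_x_1 = 3/x_1, MU_x_2 = 1. Tangency: 3/x_1 = p_1/p_2.
So x_1*(p_1,p_2) = 3·p_2/p_1, independent of income; and x_2* = (M − 3·p_2)/p_2.
At the given prices: x_1* = 3·9.98/4.25 = 7.0447, and x_2* = 34.1743.
Expenditure on x_1: 4.25·7.0447 = 29.94; share = 0.0807.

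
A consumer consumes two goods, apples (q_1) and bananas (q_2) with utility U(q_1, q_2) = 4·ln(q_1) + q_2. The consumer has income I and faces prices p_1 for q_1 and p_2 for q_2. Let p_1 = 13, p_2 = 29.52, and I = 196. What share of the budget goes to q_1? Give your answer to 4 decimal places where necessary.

Set MRS = p_1/p_2: (4/q_1)/1 = p_1/p_2.
So q_1*(p_1,p_2) = 4·p_2/p_1, independent of income; and q_2* = (I − 4·p_2)/p_2.
At the given prices: q_1* = 4·29.52/13 = 9.0831, and q_2* = 2.6396.
Expenditure on q_1: 13·9.0831 = 118.08; share = 0.6024.

share on q_1 = 0.6024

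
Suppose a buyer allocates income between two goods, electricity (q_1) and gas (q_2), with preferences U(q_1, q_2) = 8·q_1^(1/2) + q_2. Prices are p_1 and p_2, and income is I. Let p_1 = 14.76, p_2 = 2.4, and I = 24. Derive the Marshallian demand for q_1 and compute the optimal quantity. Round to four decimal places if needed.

MU_q_1 = 4/√q_1, MU_q_2 = 1. Tangency: 4/√q_1 = p_1/p_2.
Solve: √q_1 = 4·p_2/p_1, so q_1*(p_1,p_2) = (4·p_2/p_1)², and q_2* = (I − p_1·q_1*)/p_2.
Plugging in: q_1* = (4·2.4/14.76)² = 0.423.

q_1* = 0.423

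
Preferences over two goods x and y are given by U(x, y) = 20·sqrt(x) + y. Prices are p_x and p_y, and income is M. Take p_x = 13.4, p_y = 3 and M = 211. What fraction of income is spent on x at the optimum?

MU_x = 10/√x, MU_y = 1. Tangency: 10/√x = p_x/p_y.
Solve: √x = 10·p_y/p_x, so x*(p_x,p_y) = (10·p_y/p_x)², and y* = (M − p_x·x*)/p_y.
Plugging in: x* = (10·3/13.4)² = 5.0123, y* = 47.9453.
Expenditure on x: 13.4·5.0123 = 67.1642; share = 0.3183.

share on x = 0.3183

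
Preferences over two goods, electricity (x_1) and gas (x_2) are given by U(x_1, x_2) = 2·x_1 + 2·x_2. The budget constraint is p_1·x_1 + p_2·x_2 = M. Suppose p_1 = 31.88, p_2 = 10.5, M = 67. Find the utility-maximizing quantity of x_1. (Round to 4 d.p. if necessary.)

Linear utility — the consumer picks whichever good has higher MU/price: 2/31.88 = 0.0627 vs 2/10.5 = 0.1905.
x_2 gives more utility per dollar, so spend all income on x_2: x_2* = M/p_2, x_1* = 0.
Numerically: x_1* = 0, x_2* = 6.381.

x_1* = 0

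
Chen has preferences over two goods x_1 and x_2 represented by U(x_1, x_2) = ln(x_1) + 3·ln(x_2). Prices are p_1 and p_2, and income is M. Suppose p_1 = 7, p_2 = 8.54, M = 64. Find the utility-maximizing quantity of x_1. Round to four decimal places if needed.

MU_x_1/MU_x_2 = (x_2)/(3·x_1); tangency sets this equal to p_1/p_2.
So p_2·x_2 = 3·p_1·x_1; combined with the budget, a share 0.25 of income goes to x_1.
Demand: x_1*(p_1,p_2,M) = 0.25·M/p_1 and x_2* = 0.75·M/p_2.
At p_1=7, p_2=8.54, M=64: x_1* = 0.25·64/7 = 2.2857.

x_1* = 2.2857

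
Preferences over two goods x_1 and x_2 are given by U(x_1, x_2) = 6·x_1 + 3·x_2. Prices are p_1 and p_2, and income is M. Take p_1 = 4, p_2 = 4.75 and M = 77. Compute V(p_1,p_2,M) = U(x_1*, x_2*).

Perfect substitutes: compare marginal utility per dollar. 6/p_1 vs 3/p_2 → 1.5 vs 0.6316.
x_1 gives more utility per dollar, so spend all income on x_1: x_1* = M/p_1, x_2* = 0.
Numerically: x_1* = 19.25, x_2* = 0.
Utility at the optimum: U(19.25, 0) = 115.5.

V = 115.5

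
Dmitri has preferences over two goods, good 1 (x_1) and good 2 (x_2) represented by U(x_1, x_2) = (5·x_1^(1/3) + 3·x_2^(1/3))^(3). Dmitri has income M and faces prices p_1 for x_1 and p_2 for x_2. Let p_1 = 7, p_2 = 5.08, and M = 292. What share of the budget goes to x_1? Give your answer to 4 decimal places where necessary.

share on x_1 = 0.647

From the CES first-order condition, (5/3)·(x_2/x_1)^(2/3) = p_1/p_2.
Hence x_2/x_1 = ((3/5)·p_1/p_2)^(1/(2/3)), i.e. raised to the 1.5 power.
Substitute x_2 = (x_2/x_1)·x_1 into the budget: x_1* = M/(p_1 + p_2·(x_2/x_1)).
Numerically x_2/x_1 = 0.751759, so x_1* = 292/(7 + 5.08·0.751759) = 26.9897 and x_2* = 0.751759·26.9897 = 20.2898.
Expenditure on x_1: 7·26.9897 = 188.9281; share = 0.647.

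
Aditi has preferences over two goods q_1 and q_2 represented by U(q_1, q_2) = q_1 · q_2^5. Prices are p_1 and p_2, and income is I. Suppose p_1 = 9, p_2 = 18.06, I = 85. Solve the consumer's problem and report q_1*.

q_1* = 1.5741

Tangency: MRS = (1/5)·q_2/q_1 = p_1/p_2.
So p_2·q_2 = 5·p_1·q_1; combined with the budget, a share 1/6 of income goes to q_1.
Demand: q_1*(p_1,p_2,I) = 1/6·I/p_1 and q_2* = 5/6·I/p_2.
At p_1=9, p_2=18.06, I=85: q_1* = 1/6·85/9 = 1.5741.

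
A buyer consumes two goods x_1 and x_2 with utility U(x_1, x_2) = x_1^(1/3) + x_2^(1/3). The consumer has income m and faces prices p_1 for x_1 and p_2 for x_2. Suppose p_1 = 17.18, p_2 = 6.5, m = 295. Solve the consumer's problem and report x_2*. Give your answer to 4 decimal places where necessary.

x_2* = 28.1002

MRS = MU_x_1/MU_x_2 = (x_2/x_1)^(2/3). Set equal to p_1/p_2.
Solve for the ratio: x_2/x_1 = [p_1/p_2]^(1.5).
Substitute x_2 = (x_2/x_1)·x_1 into the budget: x_1* = m/(p_1 + p_2·(x_2/x_1)).
Numerically x_2/x_1 = 4.296994, so x_1* = 295/(17.18 + 6.5·4.296994) = 6.5395 and x_2* = 4.296994·6.5395 = 28.1002.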